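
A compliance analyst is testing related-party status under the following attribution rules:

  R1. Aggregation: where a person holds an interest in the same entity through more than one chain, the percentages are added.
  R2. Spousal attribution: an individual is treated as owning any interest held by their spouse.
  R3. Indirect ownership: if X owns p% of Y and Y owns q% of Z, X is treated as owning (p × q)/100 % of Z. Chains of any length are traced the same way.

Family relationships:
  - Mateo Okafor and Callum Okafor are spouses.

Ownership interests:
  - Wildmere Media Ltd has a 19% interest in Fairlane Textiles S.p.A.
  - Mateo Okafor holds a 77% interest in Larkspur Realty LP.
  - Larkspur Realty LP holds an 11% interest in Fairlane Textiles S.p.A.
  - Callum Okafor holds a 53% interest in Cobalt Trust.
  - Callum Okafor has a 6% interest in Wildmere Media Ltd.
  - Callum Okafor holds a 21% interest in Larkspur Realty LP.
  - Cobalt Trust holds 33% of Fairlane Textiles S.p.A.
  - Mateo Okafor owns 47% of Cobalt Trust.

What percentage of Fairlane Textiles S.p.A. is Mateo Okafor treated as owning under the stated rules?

44.92%

By spousal attribution (R2), Mateo Okafor is treated as also owning Callum Okafor's interest in Larkspur Realty LP, giving 77% + 21% = 98%.
By spousal attribution (R2), Mateo Okafor is treated as also owning Callum Okafor's interest in Cobalt Trust, giving 47% + 53% = 100%.
By spousal attribution (R2), Mateo Okafor is treated as owning Callum Okafor's 6% interest in Wildmere Media Ltd.
Chain via Larkspur Realty LP (R3): 98% × 11% = 10.78% of Fairlane Textiles S.p.A.
Chain via Cobalt Trust (R3): 100% × 33% = 33% of Fairlane Textiles S.p.A.
Chain via Wildmere Media Ltd (R3): 6% × 19% = 1.14% of Fairlane Textiles S.p.A.
Aggregating (R1): 10.78% + 33% + 1.14% = 44.92%.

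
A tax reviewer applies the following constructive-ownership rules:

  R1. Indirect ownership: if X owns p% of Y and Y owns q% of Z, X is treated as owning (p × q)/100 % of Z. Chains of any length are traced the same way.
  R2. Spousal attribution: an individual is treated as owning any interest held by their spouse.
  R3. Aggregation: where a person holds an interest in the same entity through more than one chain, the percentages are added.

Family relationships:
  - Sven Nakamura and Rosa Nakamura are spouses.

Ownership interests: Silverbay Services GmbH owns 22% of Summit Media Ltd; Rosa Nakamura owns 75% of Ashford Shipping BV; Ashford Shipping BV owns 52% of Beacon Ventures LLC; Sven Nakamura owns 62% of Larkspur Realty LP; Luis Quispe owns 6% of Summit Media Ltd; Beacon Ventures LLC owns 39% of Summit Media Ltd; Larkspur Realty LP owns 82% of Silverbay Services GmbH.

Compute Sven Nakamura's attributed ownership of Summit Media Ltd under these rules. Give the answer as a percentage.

By spousal attribution (R2), Sven Nakamura is treated as owning Rosa Nakamura's 75% interest in Ashford Shipping BV.
Chain via Larkspur Realty LP → Silverbay Services GmbH (R1): 62% × 82% × 22% = 11.1848% of Summit Media Ltd.
Chain via Ashford Shipping BV → Beacon Ventures LLC (R1): 75% × 52% × 39% = 15.21% of Summit Media Ltd.
Aggregating (R3): 11.1848% + 15.21% = 26.3948%.

26.3948%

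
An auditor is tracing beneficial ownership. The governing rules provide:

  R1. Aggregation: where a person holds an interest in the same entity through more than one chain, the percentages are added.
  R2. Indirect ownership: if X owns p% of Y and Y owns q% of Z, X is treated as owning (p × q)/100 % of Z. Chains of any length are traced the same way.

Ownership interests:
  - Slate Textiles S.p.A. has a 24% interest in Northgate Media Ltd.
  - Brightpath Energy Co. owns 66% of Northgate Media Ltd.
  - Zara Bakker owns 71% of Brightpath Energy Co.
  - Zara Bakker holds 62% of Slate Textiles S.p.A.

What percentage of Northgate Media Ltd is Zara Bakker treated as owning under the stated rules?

61.74%

Chain via Brightpath Energy Co. (R2): 71% × 66% = 46.86% of Northgate Media Ltd.
Chain via Slate Textiles S.p.A. (R2): 62% × 24% = 14.88% of Northgate Media Ltd.
Aggregating (R1): 46.86% + 14.88% = 61.74%.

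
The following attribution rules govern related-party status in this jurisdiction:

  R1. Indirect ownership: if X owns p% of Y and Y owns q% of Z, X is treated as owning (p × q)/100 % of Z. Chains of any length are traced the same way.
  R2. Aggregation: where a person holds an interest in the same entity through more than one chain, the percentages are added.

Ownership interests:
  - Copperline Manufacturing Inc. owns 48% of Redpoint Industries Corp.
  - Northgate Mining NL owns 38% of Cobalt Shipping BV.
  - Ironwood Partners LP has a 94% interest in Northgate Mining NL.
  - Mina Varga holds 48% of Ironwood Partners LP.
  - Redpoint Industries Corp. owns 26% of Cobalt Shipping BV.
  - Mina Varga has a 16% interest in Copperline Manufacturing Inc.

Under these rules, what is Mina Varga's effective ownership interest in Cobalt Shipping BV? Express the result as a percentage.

19.1424%

Chain via Ironwood Partners LP → Northgate Mining NL (R1): 48% × 94% × 38% = 17.1456% of Cobalt Shipping BV.
Chain via Copperline Manufacturing Inc. → Redpoint Industries Corp. (R1): 16% × 48% × 26% = 1.9968% of Cobalt Shipping BV.
Aggregating (R2): 17.1456% + 1.9968% = 19.1424%.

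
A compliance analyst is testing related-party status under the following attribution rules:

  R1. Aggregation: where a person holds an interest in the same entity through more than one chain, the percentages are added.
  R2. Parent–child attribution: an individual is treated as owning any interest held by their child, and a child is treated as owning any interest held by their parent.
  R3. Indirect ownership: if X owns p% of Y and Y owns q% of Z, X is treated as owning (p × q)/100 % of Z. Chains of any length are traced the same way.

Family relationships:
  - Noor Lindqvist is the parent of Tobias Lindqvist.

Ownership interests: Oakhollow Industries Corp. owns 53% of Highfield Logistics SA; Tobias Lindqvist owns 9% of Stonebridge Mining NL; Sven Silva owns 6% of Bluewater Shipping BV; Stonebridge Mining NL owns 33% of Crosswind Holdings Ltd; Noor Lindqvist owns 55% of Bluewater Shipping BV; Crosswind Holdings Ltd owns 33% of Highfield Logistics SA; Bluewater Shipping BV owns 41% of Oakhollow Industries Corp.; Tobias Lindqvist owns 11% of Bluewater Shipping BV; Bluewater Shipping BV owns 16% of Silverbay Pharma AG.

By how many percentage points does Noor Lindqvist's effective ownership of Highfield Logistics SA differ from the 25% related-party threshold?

By parent–child attribution (R2), Noor Lindqvist is treated as also owning Tobias Lindqvist's interest in Bluewater Shipping BV, giving 55% + 11% = 66%.
By parent–child attribution (R2), Noor Lindqvist is treated as owning Tobias Lindqvist's 9% interest in Stonebridge Mining NL.
Chain via Bluewater Shipping BV → Oakhollow Industries Corp. (R3): 66% × 41% × 53% = 14.3418% of Highfield Logistics SA.
Chain via Stonebridge Mining NL → Crosswind Holdings Ltd (R3): 9% × 33% × 33% = 0.9801% of Highfield Logistics SA.
Aggregating (R1): 14.3418% + 0.9801% = 15.3219%.
15.3219% falls short of the 25% threshold by 9.6781 percentage points.

9.6781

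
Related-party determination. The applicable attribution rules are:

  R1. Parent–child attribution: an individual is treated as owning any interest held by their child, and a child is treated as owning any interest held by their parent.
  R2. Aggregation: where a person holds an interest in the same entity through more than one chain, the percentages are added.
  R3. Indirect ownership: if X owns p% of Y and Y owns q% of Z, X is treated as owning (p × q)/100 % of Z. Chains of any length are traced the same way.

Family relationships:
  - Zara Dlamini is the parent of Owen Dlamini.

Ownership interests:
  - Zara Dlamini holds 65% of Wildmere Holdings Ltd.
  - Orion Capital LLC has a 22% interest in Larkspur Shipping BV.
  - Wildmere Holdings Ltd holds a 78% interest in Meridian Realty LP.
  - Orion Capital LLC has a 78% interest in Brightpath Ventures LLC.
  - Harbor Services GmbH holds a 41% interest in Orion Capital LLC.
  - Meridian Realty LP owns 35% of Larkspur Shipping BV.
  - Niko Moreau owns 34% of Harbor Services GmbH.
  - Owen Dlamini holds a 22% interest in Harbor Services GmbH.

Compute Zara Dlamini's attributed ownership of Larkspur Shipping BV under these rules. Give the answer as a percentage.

By parent–child attribution (R1), Zara Dlamini is treated as owning Owen Dlamini's 22% interest in Harbor Services GmbH.
Chain via Wildmere Holdings Ltd → Meridian Realty LP (R3): 65% × 78% × 35% = 17.745% of Larkspur Shipping BV.
Chain via Harbor Services GmbH → Orion Capital LLC (R3): 22% × 41% × 22% = 1.9844% of Larkspur Shipping BV.
Aggregating (R2): 17.745% + 1.9844% = 19.7294%.

19.7294%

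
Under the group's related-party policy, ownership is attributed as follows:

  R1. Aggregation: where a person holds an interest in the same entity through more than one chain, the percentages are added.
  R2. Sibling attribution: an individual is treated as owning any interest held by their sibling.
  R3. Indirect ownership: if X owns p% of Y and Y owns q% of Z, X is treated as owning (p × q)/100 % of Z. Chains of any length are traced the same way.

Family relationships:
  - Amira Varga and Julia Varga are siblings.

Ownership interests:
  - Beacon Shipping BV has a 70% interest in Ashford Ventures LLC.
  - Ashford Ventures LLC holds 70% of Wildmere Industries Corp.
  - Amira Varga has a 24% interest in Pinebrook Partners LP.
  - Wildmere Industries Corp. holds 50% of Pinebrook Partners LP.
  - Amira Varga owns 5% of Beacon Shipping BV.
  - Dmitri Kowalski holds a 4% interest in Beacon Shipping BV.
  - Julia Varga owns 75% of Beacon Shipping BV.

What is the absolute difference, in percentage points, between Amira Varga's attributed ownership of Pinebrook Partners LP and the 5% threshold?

38.6

By sibling attribution (R2), Amira Varga is treated as also owning Julia Varga's interest in Beacon Shipping BV, giving 5% + 75% = 80%.
Chain via Beacon Shipping BV → Ashford Ventures LLC → Wildmere Industries Corp. (R3): 80% × 70% × 70% × 50% = 19.6% of Pinebrook Partners LP.
Direct interest in Pinebrook Partners LP: 24%.
Aggregating (R1): 19.6% + 24% = 43.6%.
43.6% exceeds the 5% threshold by 38.6 percentage points.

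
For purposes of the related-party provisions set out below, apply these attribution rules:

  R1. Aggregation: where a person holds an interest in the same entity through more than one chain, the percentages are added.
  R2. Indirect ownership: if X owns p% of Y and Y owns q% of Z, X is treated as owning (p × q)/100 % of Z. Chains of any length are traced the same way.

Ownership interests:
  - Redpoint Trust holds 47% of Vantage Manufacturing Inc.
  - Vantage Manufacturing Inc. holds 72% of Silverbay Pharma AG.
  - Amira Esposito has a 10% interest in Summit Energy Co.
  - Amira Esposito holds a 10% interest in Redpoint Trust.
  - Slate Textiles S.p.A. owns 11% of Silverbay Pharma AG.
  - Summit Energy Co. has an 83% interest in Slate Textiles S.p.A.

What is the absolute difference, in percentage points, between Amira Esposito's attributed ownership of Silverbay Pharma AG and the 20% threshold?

15.703

Chain via Summit Energy Co. → Slate Textiles S.p.A. (R2): 10% × 83% × 11% = 0.913% of Silverbay Pharma AG.
Chain via Redpoint Trust → Vantage Manufacturing Inc. (R2): 10% × 47% × 72% = 3.384% of Silverbay Pharma AG.
Aggregating (R1): 0.913% + 3.384% = 4.297%.
4.297% falls short of the 20% threshold by 15.703 percentage points.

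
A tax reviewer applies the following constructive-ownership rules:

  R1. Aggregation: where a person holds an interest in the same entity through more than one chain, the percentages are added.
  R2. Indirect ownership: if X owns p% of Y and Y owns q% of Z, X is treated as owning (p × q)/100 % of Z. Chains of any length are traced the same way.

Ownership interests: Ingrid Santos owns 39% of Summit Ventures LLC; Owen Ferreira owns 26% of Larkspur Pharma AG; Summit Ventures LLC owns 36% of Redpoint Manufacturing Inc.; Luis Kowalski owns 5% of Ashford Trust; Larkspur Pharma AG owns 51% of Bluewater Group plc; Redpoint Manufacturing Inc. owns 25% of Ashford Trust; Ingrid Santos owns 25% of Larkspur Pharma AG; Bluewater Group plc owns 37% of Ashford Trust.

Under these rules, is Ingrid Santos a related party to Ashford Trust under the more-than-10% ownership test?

No

Chain via Summit Ventures LLC → Redpoint Manufacturing Inc. (R2): 39% × 36% × 25% = 3.51% of Ashford Trust.
Chain via Larkspur Pharma AG → Bluewater Group plc (R2): 25% × 51% × 37% = 4.7175% of Ashford Trust.
Aggregating (R1): 3.51% + 4.7175% = 8.2275%.
8.2275% does not exceed the 10% threshold, so Ingrid is not a related party to Ashford Trust.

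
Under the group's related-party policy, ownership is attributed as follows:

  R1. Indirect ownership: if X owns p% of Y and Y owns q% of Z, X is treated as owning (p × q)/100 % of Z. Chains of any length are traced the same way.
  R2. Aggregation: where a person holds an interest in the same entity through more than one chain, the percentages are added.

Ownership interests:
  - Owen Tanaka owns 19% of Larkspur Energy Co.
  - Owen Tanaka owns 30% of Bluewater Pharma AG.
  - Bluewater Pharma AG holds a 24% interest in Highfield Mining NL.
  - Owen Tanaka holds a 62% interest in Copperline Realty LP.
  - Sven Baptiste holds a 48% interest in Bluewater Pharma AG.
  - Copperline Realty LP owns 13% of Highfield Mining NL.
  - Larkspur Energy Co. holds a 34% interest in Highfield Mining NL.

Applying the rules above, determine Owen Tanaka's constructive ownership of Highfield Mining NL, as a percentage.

Chain via Copperline Realty LP (R1): 62% × 13% = 8.06% of Highfield Mining NL.
Chain via Larkspur Energy Co. (R1): 19% × 34% = 6.46% of Highfield Mining NL.
Chain via Bluewater Pharma AG (R1): 30% × 24% = 7.2% of Highfield Mining NL.
Aggregating (R2): 8.06% + 6.46% + 7.2% = 21.72%.

21.72%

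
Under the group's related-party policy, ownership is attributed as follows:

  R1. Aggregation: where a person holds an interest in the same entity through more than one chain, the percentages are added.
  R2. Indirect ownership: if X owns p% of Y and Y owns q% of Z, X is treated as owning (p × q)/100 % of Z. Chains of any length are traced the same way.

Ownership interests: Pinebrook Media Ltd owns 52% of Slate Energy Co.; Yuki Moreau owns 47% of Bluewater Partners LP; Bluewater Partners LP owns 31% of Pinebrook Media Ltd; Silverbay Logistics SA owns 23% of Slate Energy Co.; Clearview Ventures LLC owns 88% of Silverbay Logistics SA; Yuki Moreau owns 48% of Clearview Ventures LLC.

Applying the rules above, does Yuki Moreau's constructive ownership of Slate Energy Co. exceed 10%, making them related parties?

Chain via Bluewater Partners LP → Pinebrook Media Ltd (R2): 47% × 31% × 52% = 7.5764% of Slate Energy Co.
Chain via Clearview Ventures LLC → Silverbay Logistics SA (R2): 48% × 88% × 23% = 9.7152% of Slate Energy Co.
Aggregating (R1): 7.5764% + 9.7152% = 17.2916%.
17.2916% exceeds the 10% threshold, so Yuki is a related party to Slate Energy Co.

Yes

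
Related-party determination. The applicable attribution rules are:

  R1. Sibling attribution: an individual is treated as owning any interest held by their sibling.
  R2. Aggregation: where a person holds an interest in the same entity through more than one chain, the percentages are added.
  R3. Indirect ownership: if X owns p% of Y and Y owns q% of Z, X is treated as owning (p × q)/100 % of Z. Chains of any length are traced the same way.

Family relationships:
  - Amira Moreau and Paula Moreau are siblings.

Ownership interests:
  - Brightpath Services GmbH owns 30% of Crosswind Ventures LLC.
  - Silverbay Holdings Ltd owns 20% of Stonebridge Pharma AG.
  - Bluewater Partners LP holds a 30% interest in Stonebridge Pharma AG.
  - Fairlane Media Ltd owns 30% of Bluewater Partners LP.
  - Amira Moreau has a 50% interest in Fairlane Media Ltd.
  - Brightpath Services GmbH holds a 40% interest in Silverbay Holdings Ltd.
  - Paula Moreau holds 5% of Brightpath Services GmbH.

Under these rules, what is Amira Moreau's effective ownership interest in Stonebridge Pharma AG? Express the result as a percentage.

4.9%

By sibling attribution (R1), Amira Moreau is treated as owning Paula Moreau's 5% interest in Brightpath Services GmbH.
Chain via Fairlane Media Ltd → Bluewater Partners LP (R3): 50% × 30% × 30% = 4.5% of Stonebridge Pharma AG.
Chain via Brightpath Services GmbH → Silverbay Holdings Ltd (R3): 5% × 40% × 20% = 0.4% of Stonebridge Pharma AG.
Aggregating (R2): 4.5% + 0.4% = 4.9%.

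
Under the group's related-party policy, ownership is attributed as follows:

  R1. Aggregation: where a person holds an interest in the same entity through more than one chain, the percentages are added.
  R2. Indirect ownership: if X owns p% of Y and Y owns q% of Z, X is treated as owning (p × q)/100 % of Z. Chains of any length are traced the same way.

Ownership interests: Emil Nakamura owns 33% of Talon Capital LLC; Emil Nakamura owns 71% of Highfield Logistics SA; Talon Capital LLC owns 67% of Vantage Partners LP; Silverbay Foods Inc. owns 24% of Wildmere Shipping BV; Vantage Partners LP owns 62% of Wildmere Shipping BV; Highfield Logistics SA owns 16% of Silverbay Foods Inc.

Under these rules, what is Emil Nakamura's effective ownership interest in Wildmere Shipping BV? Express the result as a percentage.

16.4346%

Chain via Talon Capital LLC → Vantage Partners LP (R2): 33% × 67% × 62% = 13.7082% of Wildmere Shipping BV.
Chain via Highfield Logistics SA → Silverbay Foods Inc. (R2): 71% × 16% × 24% = 2.7264% of Wildmere Shipping BV.
Aggregating (R1): 13.7082% + 2.7264% = 16.4346%.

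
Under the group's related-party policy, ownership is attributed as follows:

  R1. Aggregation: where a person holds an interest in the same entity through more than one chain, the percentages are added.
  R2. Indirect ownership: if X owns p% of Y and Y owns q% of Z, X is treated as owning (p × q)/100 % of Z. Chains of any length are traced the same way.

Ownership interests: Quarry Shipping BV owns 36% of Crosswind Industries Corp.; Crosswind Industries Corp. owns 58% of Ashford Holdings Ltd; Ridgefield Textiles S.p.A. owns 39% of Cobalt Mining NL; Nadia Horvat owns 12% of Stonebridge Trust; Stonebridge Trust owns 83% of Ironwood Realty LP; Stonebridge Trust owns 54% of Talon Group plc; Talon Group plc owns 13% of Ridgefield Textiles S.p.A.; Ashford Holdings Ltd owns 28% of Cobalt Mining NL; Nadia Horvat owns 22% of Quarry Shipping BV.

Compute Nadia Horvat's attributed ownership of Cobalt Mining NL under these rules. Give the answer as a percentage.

Chain via Quarry Shipping BV → Crosswind Industries Corp. → Ashford Holdings Ltd (R2): 22% × 36% × 58% × 28% = 1.286208% of Cobalt Mining NL.
Chain via Stonebridge Trust → Talon Group plc → Ridgefield Textiles S.p.A. (R2): 12% × 54% × 13% × 39% = 0.328536% of Cobalt Mining NL.
Aggregating (R1): 1.286208% + 0.328536% = 1.614744%.

1.614744%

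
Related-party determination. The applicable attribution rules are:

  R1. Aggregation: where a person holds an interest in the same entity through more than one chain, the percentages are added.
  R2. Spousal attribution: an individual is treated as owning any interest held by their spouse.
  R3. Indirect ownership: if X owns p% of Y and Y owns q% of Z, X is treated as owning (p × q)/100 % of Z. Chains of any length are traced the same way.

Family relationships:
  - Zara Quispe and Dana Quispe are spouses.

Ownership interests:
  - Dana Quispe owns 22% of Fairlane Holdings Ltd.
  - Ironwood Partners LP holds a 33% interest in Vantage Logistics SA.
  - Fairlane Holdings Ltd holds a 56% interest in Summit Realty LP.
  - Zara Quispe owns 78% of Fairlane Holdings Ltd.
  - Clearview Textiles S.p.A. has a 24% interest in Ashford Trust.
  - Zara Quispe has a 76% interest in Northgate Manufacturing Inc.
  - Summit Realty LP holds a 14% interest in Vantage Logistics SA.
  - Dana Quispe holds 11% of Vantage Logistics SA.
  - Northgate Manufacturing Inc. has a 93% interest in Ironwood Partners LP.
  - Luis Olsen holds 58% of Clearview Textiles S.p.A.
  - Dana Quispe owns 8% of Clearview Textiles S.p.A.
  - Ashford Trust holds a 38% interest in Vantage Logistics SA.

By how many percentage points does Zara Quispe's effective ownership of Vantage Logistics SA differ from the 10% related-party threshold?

32.894

By spousal attribution (R2), Zara Quispe is treated as also owning Dana Quispe's interest in Fairlane Holdings Ltd, giving 78% + 22% = 100%.
By spousal attribution (R2), Zara Quispe is treated as owning Dana Quispe's 8% interest in Clearview Textiles S.p.A.
By spousal attribution (R2), Zara Quispe is treated as owning Dana Quispe's 11% interest in Vantage Logistics SA.
Chain via Fairlane Holdings Ltd → Summit Realty LP (R3): 100% × 56% × 14% = 7.84% of Vantage Logistics SA.
Chain via Northgate Manufacturing Inc. → Ironwood Partners LP (R3): 76% × 93% × 33% = 23.3244% of Vantage Logistics SA.
Chain via Clearview Textiles S.p.A. → Ashford Trust (R3): 8% × 24% × 38% = 0.7296% of Vantage Logistics SA.
Direct interest in Vantage Logistics SA: 11%.
Aggregating (R1): 7.84% + 23.3244% + 0.7296% + 11% = 42.894%.
42.894% exceeds the 10% threshold by 32.894 percentage points.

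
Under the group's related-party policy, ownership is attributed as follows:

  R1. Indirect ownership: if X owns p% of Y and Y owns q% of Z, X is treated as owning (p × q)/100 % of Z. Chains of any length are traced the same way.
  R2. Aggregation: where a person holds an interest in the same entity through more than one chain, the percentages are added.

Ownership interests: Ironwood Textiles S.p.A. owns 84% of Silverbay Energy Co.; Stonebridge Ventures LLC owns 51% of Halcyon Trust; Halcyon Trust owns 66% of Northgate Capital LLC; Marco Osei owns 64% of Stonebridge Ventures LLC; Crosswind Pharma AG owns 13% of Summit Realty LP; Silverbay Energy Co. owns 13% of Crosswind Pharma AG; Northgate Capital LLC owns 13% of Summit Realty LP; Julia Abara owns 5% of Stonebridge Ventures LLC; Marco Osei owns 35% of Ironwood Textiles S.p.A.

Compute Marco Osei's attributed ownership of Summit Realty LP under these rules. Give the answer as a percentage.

Chain via Ironwood Textiles S.p.A. → Silverbay Energy Co. → Crosswind Pharma AG (R1): 35% × 84% × 13% × 13% = 0.49686% of Summit Realty LP.
Chain via Stonebridge Ventures LLC → Halcyon Trust → Northgate Capital LLC (R1): 64% × 51% × 66% × 13% = 2.800512% of Summit Realty LP.
Aggregating (R2): 0.49686% + 2.800512% = 3.297372%.

3.297372%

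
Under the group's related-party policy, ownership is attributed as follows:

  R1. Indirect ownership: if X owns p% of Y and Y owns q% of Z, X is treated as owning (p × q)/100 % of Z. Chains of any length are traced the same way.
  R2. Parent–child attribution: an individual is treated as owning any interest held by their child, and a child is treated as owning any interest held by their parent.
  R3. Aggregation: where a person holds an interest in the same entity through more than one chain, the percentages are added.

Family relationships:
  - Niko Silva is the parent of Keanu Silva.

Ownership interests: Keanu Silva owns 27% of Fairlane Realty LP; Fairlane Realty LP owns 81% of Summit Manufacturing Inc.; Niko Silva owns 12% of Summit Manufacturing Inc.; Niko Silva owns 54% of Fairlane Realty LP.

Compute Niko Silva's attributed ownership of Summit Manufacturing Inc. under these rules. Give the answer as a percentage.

By parent–child attribution (R2), Niko Silva is treated as also owning Keanu Silva's interest in Fairlane Realty LP, giving 54% + 27% = 81%.
Chain via Fairlane Realty LP (R1): 81% × 81% = 65.61% of Summit Manufacturing Inc.
Direct interest in Summit Manufacturing Inc: 12%.
Aggregating (R3): 65.61% + 12% = 77.61%.

77.61%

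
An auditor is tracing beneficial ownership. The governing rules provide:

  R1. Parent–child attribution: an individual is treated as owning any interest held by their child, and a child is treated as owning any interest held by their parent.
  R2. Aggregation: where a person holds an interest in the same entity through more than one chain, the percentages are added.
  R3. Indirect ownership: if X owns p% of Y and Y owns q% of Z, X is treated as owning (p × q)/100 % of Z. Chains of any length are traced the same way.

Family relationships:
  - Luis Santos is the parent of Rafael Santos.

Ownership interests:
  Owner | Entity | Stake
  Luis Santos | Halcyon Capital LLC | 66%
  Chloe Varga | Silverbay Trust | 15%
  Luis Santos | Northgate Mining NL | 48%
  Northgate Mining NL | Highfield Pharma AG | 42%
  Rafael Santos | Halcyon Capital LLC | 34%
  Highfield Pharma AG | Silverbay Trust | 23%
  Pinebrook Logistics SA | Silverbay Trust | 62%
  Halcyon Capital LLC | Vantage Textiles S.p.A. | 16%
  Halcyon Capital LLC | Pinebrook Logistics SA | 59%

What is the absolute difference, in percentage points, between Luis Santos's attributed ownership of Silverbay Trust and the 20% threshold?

21.2168

By parent–child attribution (R1), Luis Santos is treated as also owning Rafael Santos's interest in Halcyon Capital LLC, giving 66% + 34% = 100%.
Chain via Northgate Mining NL → Highfield Pharma AG (R3): 48% × 42% × 23% = 4.6368% of Silverbay Trust.
Chain via Halcyon Capital LLC → Pinebrook Logistics SA (R3): 100% × 59% × 62% = 36.58% of Silverbay Trust.
Aggregating (R2): 4.6368% + 36.58% = 41.2168%.
41.2168% exceeds the 20% threshold by 21.2168 percentage points.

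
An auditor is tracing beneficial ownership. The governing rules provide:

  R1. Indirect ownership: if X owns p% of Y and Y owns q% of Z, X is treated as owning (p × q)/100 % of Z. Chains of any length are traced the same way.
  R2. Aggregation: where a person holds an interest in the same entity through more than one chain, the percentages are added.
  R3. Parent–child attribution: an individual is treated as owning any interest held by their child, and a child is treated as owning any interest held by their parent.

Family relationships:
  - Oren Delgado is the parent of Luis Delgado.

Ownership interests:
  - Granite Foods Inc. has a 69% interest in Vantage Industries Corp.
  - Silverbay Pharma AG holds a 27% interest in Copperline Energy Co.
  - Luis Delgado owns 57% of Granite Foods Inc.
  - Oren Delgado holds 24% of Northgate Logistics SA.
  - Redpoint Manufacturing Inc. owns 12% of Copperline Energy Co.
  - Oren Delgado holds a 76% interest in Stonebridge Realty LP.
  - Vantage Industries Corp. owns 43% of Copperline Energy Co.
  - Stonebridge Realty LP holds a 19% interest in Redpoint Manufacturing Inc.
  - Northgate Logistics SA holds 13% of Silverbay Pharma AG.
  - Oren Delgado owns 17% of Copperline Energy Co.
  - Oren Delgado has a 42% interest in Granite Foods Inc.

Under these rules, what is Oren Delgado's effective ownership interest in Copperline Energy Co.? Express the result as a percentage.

By parent–child attribution (R3), Oren Delgado is treated as also owning Luis Delgado's interest in Granite Foods Inc, giving 42% + 57% = 99%.
Chain via Stonebridge Realty LP → Redpoint Manufacturing Inc. (R1): 76% × 19% × 12% = 1.7328% of Copperline Energy Co.
Chain via Granite Foods Inc. → Vantage Industries Corp. (R1): 99% × 69% × 43% = 29.3733% of Copperline Energy Co.
Chain via Northgate Logistics SA → Silverbay Pharma AG (R1): 24% × 13% × 27% = 0.8424% of Copperline Energy Co.
Direct interest in Copperline Energy Co: 17%.
Aggregating (R2): 1.7328% + 29.3733% + 0.8424% + 17% = 48.9485%.

48.9485%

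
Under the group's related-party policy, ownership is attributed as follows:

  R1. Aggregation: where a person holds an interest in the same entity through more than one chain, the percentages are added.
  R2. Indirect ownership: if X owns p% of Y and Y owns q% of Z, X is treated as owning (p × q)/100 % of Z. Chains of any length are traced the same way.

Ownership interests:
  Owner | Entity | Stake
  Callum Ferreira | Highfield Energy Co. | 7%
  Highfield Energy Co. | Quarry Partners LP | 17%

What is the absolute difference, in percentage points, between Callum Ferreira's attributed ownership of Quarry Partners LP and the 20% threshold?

18.81

Chain via Highfield Energy Co. (R2): 7% × 17% = 1.19% of Quarry Partners LP.
1.19% falls short of the 20% threshold by 18.81 percentage points.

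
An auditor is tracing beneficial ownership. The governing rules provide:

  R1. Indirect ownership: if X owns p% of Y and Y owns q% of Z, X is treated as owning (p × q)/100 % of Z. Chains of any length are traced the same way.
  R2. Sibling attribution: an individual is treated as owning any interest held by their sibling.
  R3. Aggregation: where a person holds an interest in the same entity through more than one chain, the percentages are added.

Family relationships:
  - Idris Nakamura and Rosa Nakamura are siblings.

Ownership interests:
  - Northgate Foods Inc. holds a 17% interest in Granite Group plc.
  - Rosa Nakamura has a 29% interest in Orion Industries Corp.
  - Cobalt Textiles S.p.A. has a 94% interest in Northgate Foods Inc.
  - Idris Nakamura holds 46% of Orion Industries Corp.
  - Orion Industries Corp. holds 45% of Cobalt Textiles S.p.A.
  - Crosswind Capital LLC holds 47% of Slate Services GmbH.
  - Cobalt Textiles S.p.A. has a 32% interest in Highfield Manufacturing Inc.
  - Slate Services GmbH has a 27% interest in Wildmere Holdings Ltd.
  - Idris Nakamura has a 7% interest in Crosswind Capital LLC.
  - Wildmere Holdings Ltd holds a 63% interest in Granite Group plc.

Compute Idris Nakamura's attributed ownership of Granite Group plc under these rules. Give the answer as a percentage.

By sibling attribution (R2), Idris Nakamura is treated as also owning Rosa Nakamura's interest in Orion Industries Corp, giving 46% + 29% = 75%.
Chain via Crosswind Capital LLC → Slate Services GmbH → Wildmere Holdings Ltd (R1): 7% × 47% × 27% × 63% = 0.559629% of Granite Group plc.
Chain via Orion Industries Corp. → Cobalt Textiles S.p.A. → Northgate Foods Inc. (R1): 75% × 45% × 94% × 17% = 5.39325% of Granite Group plc.
Aggregating (R3): 0.559629% + 5.39325% = 5.952879%.

5.952879%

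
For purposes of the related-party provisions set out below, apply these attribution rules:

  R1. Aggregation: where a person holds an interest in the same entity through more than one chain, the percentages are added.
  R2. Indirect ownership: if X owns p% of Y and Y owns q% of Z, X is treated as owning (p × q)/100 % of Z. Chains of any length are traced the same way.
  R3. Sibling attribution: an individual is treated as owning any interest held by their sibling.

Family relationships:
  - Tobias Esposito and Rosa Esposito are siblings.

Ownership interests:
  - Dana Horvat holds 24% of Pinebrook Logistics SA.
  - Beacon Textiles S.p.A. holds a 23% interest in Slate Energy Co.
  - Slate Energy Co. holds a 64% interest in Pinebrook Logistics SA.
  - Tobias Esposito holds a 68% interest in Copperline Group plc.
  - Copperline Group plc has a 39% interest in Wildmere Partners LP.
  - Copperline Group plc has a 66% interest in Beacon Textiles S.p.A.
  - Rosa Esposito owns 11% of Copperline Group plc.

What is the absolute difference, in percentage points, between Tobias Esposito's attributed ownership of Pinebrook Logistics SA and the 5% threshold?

By sibling attribution (R3), Tobias Esposito is treated as also owning Rosa Esposito's interest in Copperline Group plc, giving 68% + 11% = 79%.
Chain via Copperline Group plc → Beacon Textiles S.p.A. → Slate Energy Co. (R2): 79% × 66% × 23% × 64% = 7.675008% of Pinebrook Logistics SA.
7.675008% exceeds the 5% threshold by 2.675008 percentage points.

2.675008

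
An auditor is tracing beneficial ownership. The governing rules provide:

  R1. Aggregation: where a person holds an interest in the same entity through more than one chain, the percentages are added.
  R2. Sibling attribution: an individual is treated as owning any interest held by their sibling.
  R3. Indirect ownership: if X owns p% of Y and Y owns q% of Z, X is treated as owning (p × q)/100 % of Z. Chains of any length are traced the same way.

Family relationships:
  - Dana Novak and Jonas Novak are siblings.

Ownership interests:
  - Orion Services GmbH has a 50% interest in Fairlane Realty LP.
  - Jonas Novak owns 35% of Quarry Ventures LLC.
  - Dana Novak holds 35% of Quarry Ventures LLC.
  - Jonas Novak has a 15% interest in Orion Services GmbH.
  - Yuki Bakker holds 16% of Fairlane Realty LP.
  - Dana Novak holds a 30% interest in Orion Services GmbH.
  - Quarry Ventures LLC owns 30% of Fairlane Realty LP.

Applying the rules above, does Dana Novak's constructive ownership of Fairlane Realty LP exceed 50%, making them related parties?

No

By sibling attribution (R2), Dana Novak is treated as also owning Jonas Novak's interest in Quarry Ventures LLC, giving 35% + 35% = 70%.
By sibling attribution (R2), Dana Novak is treated as also owning Jonas Novak's interest in Orion Services GmbH, giving 30% + 15% = 45%.
Chain via Quarry Ventures LLC (R3): 70% × 30% = 21% of Fairlane Realty LP.
Chain via Orion Services GmbH (R3): 45% × 50% = 22.5% of Fairlane Realty LP.
Aggregating (R1): 21% + 22.5% = 43.5%.
43.5% does not exceed the 50% threshold, so Dana is not a related party to Fairlane Realty LP.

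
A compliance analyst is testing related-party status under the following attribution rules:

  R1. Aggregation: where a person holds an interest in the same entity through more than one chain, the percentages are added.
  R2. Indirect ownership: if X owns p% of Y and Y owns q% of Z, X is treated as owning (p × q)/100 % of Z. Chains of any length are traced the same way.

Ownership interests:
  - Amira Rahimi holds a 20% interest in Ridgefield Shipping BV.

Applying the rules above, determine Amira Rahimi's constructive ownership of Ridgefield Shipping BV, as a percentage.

Direct interest in Ridgefield Shipping BV: 20%.

20%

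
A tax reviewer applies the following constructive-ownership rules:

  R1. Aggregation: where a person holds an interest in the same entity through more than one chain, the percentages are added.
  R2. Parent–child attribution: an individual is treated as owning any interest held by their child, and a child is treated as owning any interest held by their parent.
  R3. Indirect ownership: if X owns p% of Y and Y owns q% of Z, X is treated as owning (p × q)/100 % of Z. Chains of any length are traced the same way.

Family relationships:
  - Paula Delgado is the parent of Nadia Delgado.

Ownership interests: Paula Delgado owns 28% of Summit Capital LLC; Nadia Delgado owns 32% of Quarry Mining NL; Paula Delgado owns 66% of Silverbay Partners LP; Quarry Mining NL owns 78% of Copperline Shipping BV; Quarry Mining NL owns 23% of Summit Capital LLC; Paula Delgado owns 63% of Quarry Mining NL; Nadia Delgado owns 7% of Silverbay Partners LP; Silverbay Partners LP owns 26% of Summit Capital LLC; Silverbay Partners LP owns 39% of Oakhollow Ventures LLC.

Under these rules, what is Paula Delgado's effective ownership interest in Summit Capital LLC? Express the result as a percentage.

68.83%

By parent–child attribution (R2), Paula Delgado is treated as also owning Nadia Delgado's interest in Quarry Mining NL, giving 63% + 32% = 95%.
By parent–child attribution (R2), Paula Delgado is treated as also owning Nadia Delgado's interest in Silverbay Partners LP, giving 66% + 7% = 73%.
Chain via Quarry Mining NL (R3): 95% × 23% = 21.85% of Summit Capital LLC.
Chain via Silverbay Partners LP (R3): 73% × 26% = 18.98% of Summit Capital LLC.
Direct interest in Summit Capital LLC: 28%.
Aggregating (R1): 21.85% + 18.98% + 28% = 68.83%.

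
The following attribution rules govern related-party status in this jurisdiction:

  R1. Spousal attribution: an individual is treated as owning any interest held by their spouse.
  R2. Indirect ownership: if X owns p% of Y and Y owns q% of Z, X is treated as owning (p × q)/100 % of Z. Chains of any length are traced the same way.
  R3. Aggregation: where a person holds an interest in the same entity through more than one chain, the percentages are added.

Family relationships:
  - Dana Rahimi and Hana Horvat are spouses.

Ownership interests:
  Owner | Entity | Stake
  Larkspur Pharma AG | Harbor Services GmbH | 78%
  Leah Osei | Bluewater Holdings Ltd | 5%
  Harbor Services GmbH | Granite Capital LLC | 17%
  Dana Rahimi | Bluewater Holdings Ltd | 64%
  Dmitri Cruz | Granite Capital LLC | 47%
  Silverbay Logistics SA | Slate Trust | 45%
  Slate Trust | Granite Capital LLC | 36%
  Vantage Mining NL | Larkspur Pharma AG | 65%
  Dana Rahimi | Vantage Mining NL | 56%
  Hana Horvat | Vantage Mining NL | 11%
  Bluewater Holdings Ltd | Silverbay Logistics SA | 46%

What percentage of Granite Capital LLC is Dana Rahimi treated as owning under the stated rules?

By spousal attribution (R1), Dana Rahimi is treated as also owning Hana Horvat's interest in Vantage Mining NL, giving 56% + 11% = 67%.
Chain via Vantage Mining NL → Larkspur Pharma AG → Harbor Services GmbH (R2): 67% × 65% × 78% × 17% = 5.77473% of Granite Capital LLC.
Chain via Bluewater Holdings Ltd → Silverbay Logistics SA → Slate Trust (R2): 64% × 46% × 45% × 36% = 4.76928% of Granite Capital LLC.
Aggregating (R3): 5.77473% + 4.76928% = 10.54401%.

10.54401%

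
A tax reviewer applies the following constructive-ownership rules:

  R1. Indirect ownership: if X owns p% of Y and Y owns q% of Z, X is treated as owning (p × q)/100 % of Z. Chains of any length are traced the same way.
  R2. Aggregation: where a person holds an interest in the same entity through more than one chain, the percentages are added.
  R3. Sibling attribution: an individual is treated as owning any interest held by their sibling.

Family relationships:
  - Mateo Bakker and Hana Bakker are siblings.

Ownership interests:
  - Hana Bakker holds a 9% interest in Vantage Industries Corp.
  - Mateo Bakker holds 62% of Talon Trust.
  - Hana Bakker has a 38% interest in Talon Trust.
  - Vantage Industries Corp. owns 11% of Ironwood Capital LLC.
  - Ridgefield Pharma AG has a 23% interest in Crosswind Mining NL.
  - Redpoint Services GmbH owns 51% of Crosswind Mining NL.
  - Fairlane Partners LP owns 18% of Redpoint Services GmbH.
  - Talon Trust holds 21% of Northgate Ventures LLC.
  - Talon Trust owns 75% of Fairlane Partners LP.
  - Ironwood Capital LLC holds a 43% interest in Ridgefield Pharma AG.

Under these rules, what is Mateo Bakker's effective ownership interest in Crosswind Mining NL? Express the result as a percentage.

6.982911%

By sibling attribution (R3), Mateo Bakker is treated as also owning Hana Bakker's interest in Talon Trust, giving 62% + 38% = 100%.
By sibling attribution (R3), Mateo Bakker is treated as owning Hana Bakker's 9% interest in Vantage Industries Corp.
Chain via Talon Trust → Fairlane Partners LP → Redpoint Services GmbH (R1): 100% × 75% × 18% × 51% = 6.885% of Crosswind Mining NL.
Chain via Vantage Industries Corp. → Ironwood Capital LLC → Ridgefield Pharma AG (R1): 9% × 11% × 43% × 23% = 0.097911% of Crosswind Mining NL.
Aggregating (R2): 6.885% + 0.097911% = 6.982911%.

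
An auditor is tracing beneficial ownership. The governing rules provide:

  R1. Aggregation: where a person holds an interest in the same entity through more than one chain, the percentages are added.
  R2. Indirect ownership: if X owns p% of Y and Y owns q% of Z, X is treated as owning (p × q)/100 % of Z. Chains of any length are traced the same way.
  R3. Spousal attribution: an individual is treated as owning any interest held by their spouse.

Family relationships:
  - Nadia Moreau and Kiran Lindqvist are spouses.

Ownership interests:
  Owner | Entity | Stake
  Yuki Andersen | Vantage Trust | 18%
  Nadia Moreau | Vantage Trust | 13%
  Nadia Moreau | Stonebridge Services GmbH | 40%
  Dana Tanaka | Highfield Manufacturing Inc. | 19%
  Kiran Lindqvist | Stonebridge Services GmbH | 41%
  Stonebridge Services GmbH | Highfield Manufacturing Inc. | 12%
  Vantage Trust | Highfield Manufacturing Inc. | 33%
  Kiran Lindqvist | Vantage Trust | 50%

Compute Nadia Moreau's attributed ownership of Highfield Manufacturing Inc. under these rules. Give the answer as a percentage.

By spousal attribution (R3), Nadia Moreau is treated as also owning Kiran Lindqvist's interest in Stonebridge Services GmbH, giving 40% + 41% = 81%.
By spousal attribution (R3), Nadia Moreau is treated as also owning Kiran Lindqvist's interest in Vantage Trust, giving 13% + 50% = 63%.
Chain via Stonebridge Services GmbH (R2): 81% × 12% = 9.72% of Highfield Manufacturing Inc.
Chain via Vantage Trust (R2): 63% × 33% = 20.79% of Highfield Manufacturing Inc.
Aggregating (R1): 9.72% + 20.79% = 30.51%.

30.51%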